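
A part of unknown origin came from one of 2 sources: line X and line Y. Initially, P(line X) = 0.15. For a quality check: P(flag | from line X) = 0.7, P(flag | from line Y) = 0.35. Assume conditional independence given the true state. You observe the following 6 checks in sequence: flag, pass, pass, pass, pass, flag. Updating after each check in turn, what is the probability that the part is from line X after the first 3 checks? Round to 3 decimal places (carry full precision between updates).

After 'flag': P(line X) = 0.7·0.1500 / (0.7·0.1500 + 0.35·0.8500) ≈ 0.2609
After 'pass': P(line X) = 0.3·0.2609 / (0.3·0.2609 + 0.65·0.7391) ≈ 0.1401
After 'pass': P(line X) = 0.3·0.1401 / (0.3·0.1401 + 0.65·0.8599) ≈ 0.0699

0.070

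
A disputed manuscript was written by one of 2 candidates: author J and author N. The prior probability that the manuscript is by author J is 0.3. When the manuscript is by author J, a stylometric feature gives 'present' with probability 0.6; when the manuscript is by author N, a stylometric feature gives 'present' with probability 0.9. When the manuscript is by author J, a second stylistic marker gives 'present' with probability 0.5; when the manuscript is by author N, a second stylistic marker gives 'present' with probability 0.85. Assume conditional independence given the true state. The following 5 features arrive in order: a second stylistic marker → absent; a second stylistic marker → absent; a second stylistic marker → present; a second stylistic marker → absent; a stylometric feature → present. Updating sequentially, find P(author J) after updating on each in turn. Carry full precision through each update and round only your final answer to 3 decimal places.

0.862

After a second stylistic marker='absent': P(author J) = 0.5·0.3000 / (0.5·0.3000 + 0.15·0.7000) ≈ 0.5882
After a second stylistic marker='absent': P(author J) = 0.5·0.5882 / (0.5·0.5882 + 0.15·0.4118) ≈ 0.8264
After a second stylistic marker='present': P(author J) = 0.5·0.8264 / (0.5·0.8264 + 0.85·0.1736) ≈ 0.7369
After a second stylistic marker='absent': P(author J) = 0.5·0.7369 / (0.5·0.7369 + 0.15·0.2631) ≈ 0.9033
After a stylometric feature='present': P(author J) = 0.6·0.9033 / (0.6·0.9033 + 0.9·0.0967) ≈ 0.8616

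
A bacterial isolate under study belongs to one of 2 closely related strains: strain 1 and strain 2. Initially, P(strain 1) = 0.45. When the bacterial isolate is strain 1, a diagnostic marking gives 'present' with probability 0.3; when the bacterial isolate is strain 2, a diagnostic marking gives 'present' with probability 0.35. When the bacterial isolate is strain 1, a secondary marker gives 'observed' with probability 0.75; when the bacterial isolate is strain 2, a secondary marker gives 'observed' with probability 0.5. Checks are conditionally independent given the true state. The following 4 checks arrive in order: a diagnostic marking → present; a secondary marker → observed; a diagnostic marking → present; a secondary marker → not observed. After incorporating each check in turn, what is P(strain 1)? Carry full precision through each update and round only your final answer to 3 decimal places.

0.311

After a diagnostic marking='present': P(strain 1) = 0.3·0.4500 / (0.3·0.4500 + 0.35·0.5500) ≈ 0.4122
After a secondary marker='observed': P(strain 1) = 0.75·0.4122 / (0.75·0.4122 + 0.5·0.5878) ≈ 0.5127
After a diagnostic marking='present': P(strain 1) = 0.3·0.5127 / (0.3·0.5127 + 0.35·0.4873) ≈ 0.4741
After a secondary marker='not observed': P(strain 1) = 0.25·0.4741 / (0.25·0.4741 + 0.5·0.5259) ≈ 0.3107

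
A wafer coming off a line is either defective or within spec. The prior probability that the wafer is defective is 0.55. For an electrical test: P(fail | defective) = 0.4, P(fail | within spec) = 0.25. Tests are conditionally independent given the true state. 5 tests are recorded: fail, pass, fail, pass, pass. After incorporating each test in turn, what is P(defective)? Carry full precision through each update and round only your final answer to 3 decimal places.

After 'fail': P(defective) = 0.4·0.5500 / (0.4·0.5500 + 0.25·0.4500) ≈ 0.6617
After 'pass': P(defective) = 0.6·0.6617 / (0.6·0.6617 + 0.75·0.3383) ≈ 0.6101
After 'fail': P(defective) = 0.4·0.6101 / (0.4·0.6101 + 0.25·0.3899) ≈ 0.7145
After 'pass': P(defective) = 0.6·0.7145 / (0.6·0.7145 + 0.75·0.2855) ≈ 0.6669
After 'pass': P(defective) = 0.6·0.6669 / (0.6·0.6669 + 0.75·0.3331) ≈ 0.6157

0.616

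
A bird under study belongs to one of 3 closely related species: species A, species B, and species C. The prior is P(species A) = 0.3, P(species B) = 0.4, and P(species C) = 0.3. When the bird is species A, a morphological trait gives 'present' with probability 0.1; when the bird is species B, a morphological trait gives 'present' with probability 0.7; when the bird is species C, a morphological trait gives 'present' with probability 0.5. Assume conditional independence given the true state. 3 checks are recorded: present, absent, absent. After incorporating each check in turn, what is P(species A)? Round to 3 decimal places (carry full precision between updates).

After 'present': normaliser = 0.1·0.3000 + 0.7·0.4000 + 0.5·0.3000; P(species A) ≈ 0.0652, P(species B) ≈ 0.6087, P(species C) ≈ 0.3261
After 'absent': normaliser = 0.9·0.0652 + 0.3·0.6087 + 0.5·0.3261; P(species A) ≈ 0.1452, P(species B) ≈ 0.4516, P(species C) ≈ 0.4032
After 'absent': normaliser = 0.9·0.1452 + 0.3·0.4516 + 0.5·0.4032; P(species A) ≈ 0.2793, P(species B) ≈ 0.2897, P(species C) ≈ 0.4310

0.279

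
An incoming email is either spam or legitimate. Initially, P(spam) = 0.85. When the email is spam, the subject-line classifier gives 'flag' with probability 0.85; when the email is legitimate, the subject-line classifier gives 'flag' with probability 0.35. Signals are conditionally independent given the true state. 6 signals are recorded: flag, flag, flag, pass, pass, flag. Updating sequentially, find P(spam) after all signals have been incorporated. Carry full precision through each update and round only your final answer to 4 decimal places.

After 'flag': P(spam) = 0.85·0.8500 / (0.85·0.8500 + 0.35·0.1500) ≈ 0.9323
After 'flag': P(spam) = 0.85·0.9323 / (0.85·0.9323 + 0.35·0.0677) ≈ 0.9709
After 'flag': P(spam) = 0.85·0.9709 / (0.85·0.9709 + 0.35·0.0291) ≈ 0.9878
After 'pass': P(spam) = 0.15·0.9878 / (0.15·0.9878 + 0.65·0.0122) ≈ 0.9493
After 'pass': P(spam) = 0.15·0.9493 / (0.15·0.9493 + 0.65·0.0507) ≈ 0.8121
After 'flag': P(spam) = 0.85·0.8121 / (0.85·0.8121 + 0.35·0.1879) ≈ 0.9130

0.9130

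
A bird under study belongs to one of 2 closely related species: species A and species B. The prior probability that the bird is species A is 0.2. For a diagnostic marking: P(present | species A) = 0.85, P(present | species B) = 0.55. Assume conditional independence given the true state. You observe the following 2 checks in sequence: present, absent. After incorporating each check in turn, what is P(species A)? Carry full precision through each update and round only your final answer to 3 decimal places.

0.114

After 'present': P(species A) = 0.85·0.2000 / (0.85·0.2000 + 0.55·0.8000) ≈ 0.2787
After 'absent': P(species A) = 0.15·0.2787 / (0.15·0.2787 + 0.45·0.7213) ≈ 0.1141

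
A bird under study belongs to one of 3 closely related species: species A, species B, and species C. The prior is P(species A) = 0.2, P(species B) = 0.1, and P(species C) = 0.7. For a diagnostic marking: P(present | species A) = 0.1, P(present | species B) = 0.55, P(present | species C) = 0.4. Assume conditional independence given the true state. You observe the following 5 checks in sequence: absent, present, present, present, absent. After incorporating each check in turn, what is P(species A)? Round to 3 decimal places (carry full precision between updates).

0.008

Apply Bayes' rule sequentially, carrying P(species A) forward.
After 'absent': normaliser = 0.9·0.2000 + 0.45·0.1000 + 0.6·0.7000; P(species A) ≈ 0.2791, P(species B) ≈ 0.0698, P(species C) ≈ 0.6512
After 'present': normaliser = 0.1·0.2791 + 0.55·0.0698 + 0.4·0.6512; P(species A) ≈ 0.0854, P(species B) ≈ 0.1174, P(species C) ≈ 0.7972
After 'present': normaliser = 0.1·0.0854 + 0.55·0.1174 + 0.4·0.7972; P(species A) ≈ 0.0218, P(species B) ≈ 0.1648, P(species C) ≈ 0.8134
After 'present': normaliser = 0.1·0.0218 + 0.55·0.1648 + 0.4·0.8134; P(species A) ≈ 0.0052, P(species B) ≈ 0.2167, P(species C) ≈ 0.7781
After 'absent': normaliser = 0.9·0.0052 + 0.45·0.2167 + 0.6·0.7781; P(species A) ≈ 0.0082, P(species B) ≈ 0.1714, P(species C) ≈ 0.8204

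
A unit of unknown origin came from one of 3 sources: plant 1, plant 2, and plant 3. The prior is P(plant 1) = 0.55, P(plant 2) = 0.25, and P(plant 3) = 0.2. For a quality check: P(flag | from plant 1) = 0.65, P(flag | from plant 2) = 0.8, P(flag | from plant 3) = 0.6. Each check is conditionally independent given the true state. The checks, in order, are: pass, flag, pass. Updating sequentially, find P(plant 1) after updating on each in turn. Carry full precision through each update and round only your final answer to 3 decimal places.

0.617

After 'pass': normaliser = 0.35·0.5500 + 0.2·0.2500 + 0.4·0.2000; P(plant 1) ≈ 0.5969, P(plant 2) ≈ 0.1550, P(plant 3) ≈ 0.2481
After 'flag': normaliser = 0.65·0.5969 + 0.8·0.1550 + 0.6·0.2481; P(plant 1) ≈ 0.5871, P(plant 2) ≈ 0.1877, P(plant 3) ≈ 0.2252
After 'pass': normaliser = 0.35·0.5871 + 0.2·0.1877 + 0.4·0.2252; P(plant 1) ≈ 0.6169, P(plant 2) ≈ 0.1127, P(plant 3) ≈ 0.2704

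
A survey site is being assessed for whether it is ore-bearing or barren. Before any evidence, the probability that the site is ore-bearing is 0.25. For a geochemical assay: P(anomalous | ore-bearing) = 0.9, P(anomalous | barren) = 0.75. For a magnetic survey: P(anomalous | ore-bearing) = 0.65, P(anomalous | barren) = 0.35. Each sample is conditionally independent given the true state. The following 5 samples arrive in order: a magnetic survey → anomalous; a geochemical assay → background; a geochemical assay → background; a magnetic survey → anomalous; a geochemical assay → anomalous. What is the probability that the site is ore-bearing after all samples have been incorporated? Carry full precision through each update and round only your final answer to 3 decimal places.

0.181

After a magnetic survey='anomalous': P(ore) = 0.65·0.2500 / (0.65·0.2500 + 0.35·0.7500) ≈ 0.3824
After a geochemical assay='background': P(ore) = 0.1·0.3824 / (0.1·0.3824 + 0.25·0.6176) ≈ 0.1985
After a geochemical assay='background': P(ore) = 0.1·0.1985 / (0.1·0.1985 + 0.25·0.8015) ≈ 0.0901
After a magnetic survey='anomalous': P(ore) = 0.65·0.0901 / (0.65·0.0901 + 0.35·0.9099) ≈ 0.1554
After a geochemical assay='anomalous': P(ore) = 0.9·0.1554 / (0.9·0.1554 + 0.75·0.8446) ≈ 0.1808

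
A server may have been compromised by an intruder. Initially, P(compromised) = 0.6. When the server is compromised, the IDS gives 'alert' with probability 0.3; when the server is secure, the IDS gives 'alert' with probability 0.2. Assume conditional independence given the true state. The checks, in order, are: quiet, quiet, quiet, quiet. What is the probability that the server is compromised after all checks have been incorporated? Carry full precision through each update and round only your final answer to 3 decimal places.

0.468

After 'quiet': P(compromised) = 0.7·0.6000 / (0.7·0.6000 + 0.8·0.4000) ≈ 0.5676
After 'quiet': P(compromised) = 0.7·0.5676 / (0.7·0.5676 + 0.8·0.4324) ≈ 0.5345
After 'quiet': P(compromised) = 0.7·0.5345 / (0.7·0.5345 + 0.8·0.4655) ≈ 0.5012
After 'quiet': P(compromised) = 0.7·0.5012 / (0.7·0.5012 + 0.8·0.4988) ≈ 0.4679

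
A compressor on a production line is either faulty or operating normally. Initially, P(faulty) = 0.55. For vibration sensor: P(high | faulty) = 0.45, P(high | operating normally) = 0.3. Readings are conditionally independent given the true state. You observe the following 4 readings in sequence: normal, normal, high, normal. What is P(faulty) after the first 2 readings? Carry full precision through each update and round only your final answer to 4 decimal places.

0.4300

After 'normal': P(faulty) = 0.55·0.5500 / (0.55·0.5500 + 0.7·0.4500) ≈ 0.4899
After 'normal': P(faulty) = 0.55·0.4899 / (0.55·0.4899 + 0.7·0.5101) ≈ 0.4300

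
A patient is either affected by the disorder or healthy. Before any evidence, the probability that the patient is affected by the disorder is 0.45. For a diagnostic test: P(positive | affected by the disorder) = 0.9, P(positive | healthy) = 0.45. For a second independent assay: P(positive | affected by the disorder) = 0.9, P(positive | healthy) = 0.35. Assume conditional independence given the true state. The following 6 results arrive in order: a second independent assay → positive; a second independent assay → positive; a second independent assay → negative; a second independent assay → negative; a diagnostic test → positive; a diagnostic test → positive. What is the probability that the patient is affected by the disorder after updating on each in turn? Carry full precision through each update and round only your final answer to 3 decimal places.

Each posterior becomes the prior for the next update.
After a second independent assay='positive': P(affected) = 0.9·0.4500 / (0.9·0.4500 + 0.35·0.5500) ≈ 0.6778
After a second independent assay='positive': P(affected) = 0.9·0.6778 / (0.9·0.6778 + 0.35·0.3222) ≈ 0.8440
After a second independent assay='negative': P(affected) = 0.1·0.8440 / (0.1·0.8440 + 0.65·0.1560) ≈ 0.4542
After a second independent assay='negative': P(affected) = 0.1·0.4542 / (0.1·0.4542 + 0.65·0.5458) ≈ 0.1135
After a diagnostic test='positive': P(affected) = 0.9·0.1135 / (0.9·0.1135 + 0.45·0.8865) ≈ 0.2039
After a diagnostic test='positive': P(affected) = 0.9·0.2039 / (0.9·0.2039 + 0.45·0.7961) ≈ 0.3387

0.339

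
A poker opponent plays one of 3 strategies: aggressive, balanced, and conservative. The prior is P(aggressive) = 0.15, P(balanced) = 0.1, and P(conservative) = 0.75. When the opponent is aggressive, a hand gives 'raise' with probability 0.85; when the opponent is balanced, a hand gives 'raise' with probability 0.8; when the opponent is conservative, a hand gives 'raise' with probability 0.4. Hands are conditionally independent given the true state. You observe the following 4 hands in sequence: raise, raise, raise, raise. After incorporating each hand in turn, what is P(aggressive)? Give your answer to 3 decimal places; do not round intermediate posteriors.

After 'raise': normaliser = 0.85·0.1500 + 0.8·0.1000 + 0.4·0.7500; P(aggressive) ≈ 0.2512, P(balanced) ≈ 0.1576, P(conservative) ≈ 0.5911
After 'raise': normaliser = 0.85·0.2512 + 0.8·0.1576 + 0.4·0.5911; P(aggressive) ≈ 0.3707, P(balanced) ≈ 0.2189, P(conservative) ≈ 0.4104
After 'raise': normaliser = 0.85·0.3707 + 0.8·0.2189 + 0.4·0.4104; P(aggressive) ≈ 0.4815, P(balanced) ≈ 0.2676, P(conservative) ≈ 0.2509
After 'raise': normaliser = 0.85·0.4815 + 0.8·0.2676 + 0.4·0.2509; P(aggressive) ≈ 0.5655, P(balanced) ≈ 0.2958, P(conservative) ≈ 0.1387

0.566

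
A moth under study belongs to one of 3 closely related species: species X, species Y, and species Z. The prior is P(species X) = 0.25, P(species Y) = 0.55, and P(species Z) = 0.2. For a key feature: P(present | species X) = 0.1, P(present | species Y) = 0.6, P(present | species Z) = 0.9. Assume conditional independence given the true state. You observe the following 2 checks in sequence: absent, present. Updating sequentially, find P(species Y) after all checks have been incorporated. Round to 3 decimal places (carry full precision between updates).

0.765

After 'absent': normaliser = 0.9·0.2500 + 0.4·0.5500 + 0.1·0.2000; P(species X) ≈ 0.4839, P(species Y) ≈ 0.4731, P(species Z) ≈ 0.0430
After 'present': normaliser = 0.1·0.4839 + 0.6·0.4731 + 0.9·0.0430; P(species X) ≈ 0.1304, P(species Y) ≈ 0.7652, P(species Z) ≈ 0.1043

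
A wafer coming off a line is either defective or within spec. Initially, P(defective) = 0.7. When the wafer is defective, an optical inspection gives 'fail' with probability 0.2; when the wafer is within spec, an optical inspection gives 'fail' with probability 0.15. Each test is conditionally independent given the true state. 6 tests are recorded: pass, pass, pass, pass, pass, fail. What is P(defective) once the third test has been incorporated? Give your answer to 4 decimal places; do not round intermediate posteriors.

After 'pass': P(defective) = 0.8·0.7000 / (0.8·0.7000 + 0.85·0.3000) ≈ 0.6871
After 'pass': P(defective) = 0.8·0.6871 / (0.8·0.6871 + 0.85·0.3129) ≈ 0.6739
After 'pass': P(defective) = 0.8·0.6739 / (0.8·0.6739 + 0.85·0.3261) ≈ 0.6605

0.6605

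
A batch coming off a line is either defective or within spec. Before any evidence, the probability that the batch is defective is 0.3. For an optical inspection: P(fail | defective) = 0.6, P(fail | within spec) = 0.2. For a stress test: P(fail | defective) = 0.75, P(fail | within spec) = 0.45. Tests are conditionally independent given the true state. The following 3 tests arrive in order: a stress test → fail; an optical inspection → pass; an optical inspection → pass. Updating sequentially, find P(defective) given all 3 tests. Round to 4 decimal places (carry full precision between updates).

0.1515

After a stress test='fail': P(defective) = 0.75·0.3000 / (0.75·0.3000 + 0.45·0.7000) ≈ 0.4167
After an optical inspection='pass': P(defective) = 0.4·0.4167 / (0.4·0.4167 + 0.8·0.5833) ≈ 0.2632
After an optical inspection='pass': P(defective) = 0.4·0.2632 / (0.4·0.2632 + 0.8·0.7368) ≈ 0.1515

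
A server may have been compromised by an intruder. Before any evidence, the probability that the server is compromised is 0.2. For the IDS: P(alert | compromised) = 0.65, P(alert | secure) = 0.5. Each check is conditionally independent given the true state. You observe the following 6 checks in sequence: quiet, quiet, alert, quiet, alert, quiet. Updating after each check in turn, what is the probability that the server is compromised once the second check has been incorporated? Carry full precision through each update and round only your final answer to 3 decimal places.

After 'quiet': P(compromised) = 0.35·0.2000 / (0.35·0.2000 + 0.5·0.8000) ≈ 0.1489
After 'quiet': P(compromised) = 0.35·0.1489 / (0.35·0.1489 + 0.5·0.8511) ≈ 0.1091

0.109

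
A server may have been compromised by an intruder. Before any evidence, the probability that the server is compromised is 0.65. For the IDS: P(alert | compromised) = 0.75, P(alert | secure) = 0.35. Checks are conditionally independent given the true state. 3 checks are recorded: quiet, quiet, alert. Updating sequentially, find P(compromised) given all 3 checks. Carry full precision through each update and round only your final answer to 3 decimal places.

0.371

After 'quiet': P(compromised) = 0.25·0.6500 / (0.25·0.6500 + 0.65·0.3500) ≈ 0.4167
After 'quiet': P(compromised) = 0.25·0.4167 / (0.25·0.4167 + 0.65·0.5833) ≈ 0.2155
After 'alert': P(compromised) = 0.75·0.2155 / (0.75·0.2155 + 0.35·0.7845) ≈ 0.3706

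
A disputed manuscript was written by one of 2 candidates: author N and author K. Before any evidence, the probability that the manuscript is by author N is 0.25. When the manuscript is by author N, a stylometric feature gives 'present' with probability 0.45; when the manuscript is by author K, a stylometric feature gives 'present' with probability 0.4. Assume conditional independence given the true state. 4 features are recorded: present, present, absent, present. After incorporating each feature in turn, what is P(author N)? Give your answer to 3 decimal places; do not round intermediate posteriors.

0.303

After 'present': P(author N) = 0.45·0.2500 / (0.45·0.2500 + 0.4·0.7500) ≈ 0.2727
After 'present': P(author N) = 0.45·0.2727 / (0.45·0.2727 + 0.4·0.7273) ≈ 0.2967
After 'absent': P(author N) = 0.55·0.2967 / (0.55·0.2967 + 0.6·0.7033) ≈ 0.2789
After 'present': P(author N) = 0.45·0.2789 / (0.45·0.2789 + 0.4·0.7211) ≈ 0.3032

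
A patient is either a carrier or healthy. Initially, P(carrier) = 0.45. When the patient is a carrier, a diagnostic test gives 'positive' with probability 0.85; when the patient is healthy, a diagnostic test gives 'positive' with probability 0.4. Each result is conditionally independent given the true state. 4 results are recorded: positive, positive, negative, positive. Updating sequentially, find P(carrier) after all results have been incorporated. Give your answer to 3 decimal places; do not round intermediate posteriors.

After 'positive': P(carrier) = 0.85·0.4500 / (0.85·0.4500 + 0.4·0.5500) ≈ 0.6349
After 'positive': P(carrier) = 0.85·0.6349 / (0.85·0.6349 + 0.4·0.3651) ≈ 0.7870
After 'negative': P(carrier) = 0.15·0.7870 / (0.15·0.7870 + 0.6·0.2130) ≈ 0.4802
After 'positive': P(carrier) = 0.85·0.4802 / (0.85·0.4802 + 0.4·0.5198) ≈ 0.6625

0.662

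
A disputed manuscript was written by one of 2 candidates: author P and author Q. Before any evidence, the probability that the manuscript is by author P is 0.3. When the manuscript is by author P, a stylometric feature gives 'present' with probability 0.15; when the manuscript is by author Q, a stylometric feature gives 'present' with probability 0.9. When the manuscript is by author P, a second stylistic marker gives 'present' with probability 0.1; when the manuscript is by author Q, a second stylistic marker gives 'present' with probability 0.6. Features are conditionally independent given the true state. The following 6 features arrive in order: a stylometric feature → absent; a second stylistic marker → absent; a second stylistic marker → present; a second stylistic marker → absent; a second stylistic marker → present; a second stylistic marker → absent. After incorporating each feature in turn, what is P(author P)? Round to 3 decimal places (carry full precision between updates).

0.535

After a stylometric feature='absent': P(author P) = 0.85·0.3000 / (0.85·0.3000 + 0.1·0.7000) ≈ 0.7846
After a second stylistic marker='absent': P(author P) = 0.9·0.7846 / (0.9·0.7846 + 0.4·0.2154) ≈ 0.8913
After a second stylistic marker='present': P(author P) = 0.1·0.8913 / (0.1·0.8913 + 0.6·0.1087) ≈ 0.5774
After a second stylistic marker='absent': P(author P) = 0.9·0.5774 / (0.9·0.5774 + 0.4·0.4226) ≈ 0.7545
After a second stylistic marker='present': P(author P) = 0.1·0.7545 / (0.1·0.7545 + 0.6·0.2455) ≈ 0.3387
After a second stylistic marker='absent': P(author P) = 0.9·0.3387 / (0.9·0.3387 + 0.4·0.6613) ≈ 0.5355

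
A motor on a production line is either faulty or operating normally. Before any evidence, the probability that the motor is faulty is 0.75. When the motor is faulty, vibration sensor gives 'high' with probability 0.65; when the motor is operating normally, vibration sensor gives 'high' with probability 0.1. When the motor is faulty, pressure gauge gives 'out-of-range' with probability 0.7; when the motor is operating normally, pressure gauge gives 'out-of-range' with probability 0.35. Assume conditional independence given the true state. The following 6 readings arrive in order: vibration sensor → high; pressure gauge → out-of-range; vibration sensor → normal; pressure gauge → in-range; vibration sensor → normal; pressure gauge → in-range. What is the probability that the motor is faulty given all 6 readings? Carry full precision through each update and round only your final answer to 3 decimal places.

After vibration sensor='high': P(faulty) = 0.65·0.7500 / (0.65·0.7500 + 0.1·0.2500) ≈ 0.9512
After pressure gauge='out-of-range': P(faulty) = 0.7·0.9512 / (0.7·0.9512 + 0.35·0.0488) ≈ 0.9750
After vibration sensor='normal': P(faulty) = 0.35·0.9750 / (0.35·0.9750 + 0.9·0.0250) ≈ 0.9381
After pressure gauge='in-range': P(faulty) = 0.3·0.9381 / (0.3·0.9381 + 0.65·0.0619) ≈ 0.8750
After vibration sensor='normal': P(faulty) = 0.35·0.8750 / (0.35·0.8750 + 0.9·0.1250) ≈ 0.7313
After pressure gauge='in-range': P(faulty) = 0.3·0.7313 / (0.3·0.7313 + 0.65·0.2687) ≈ 0.5568

0.557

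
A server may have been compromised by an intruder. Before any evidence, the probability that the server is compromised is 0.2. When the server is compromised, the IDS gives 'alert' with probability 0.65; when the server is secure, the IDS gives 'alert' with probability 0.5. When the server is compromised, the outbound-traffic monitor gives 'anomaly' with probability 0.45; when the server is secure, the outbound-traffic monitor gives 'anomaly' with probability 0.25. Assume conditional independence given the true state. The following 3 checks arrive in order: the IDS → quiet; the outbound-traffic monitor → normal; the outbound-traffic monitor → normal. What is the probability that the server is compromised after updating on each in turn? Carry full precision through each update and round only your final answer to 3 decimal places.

After the IDS='quiet': P(compromised) = 0.35·0.2000 / (0.35·0.2000 + 0.5·0.8000) ≈ 0.1489
After the outbound-traffic monitor='normal': P(compromised) = 0.55·0.1489 / (0.55·0.1489 + 0.75·0.8511) ≈ 0.1137
After the outbound-traffic monitor='normal': P(compromised) = 0.55·0.1137 / (0.55·0.1137 + 0.75·0.8863) ≈ 0.0860

0.086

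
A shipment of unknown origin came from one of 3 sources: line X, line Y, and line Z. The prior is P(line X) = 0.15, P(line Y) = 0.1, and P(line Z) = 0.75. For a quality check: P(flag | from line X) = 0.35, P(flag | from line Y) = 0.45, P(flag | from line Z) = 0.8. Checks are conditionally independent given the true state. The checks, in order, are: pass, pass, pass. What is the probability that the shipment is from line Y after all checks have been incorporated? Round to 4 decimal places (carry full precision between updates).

After 'pass': normaliser = 0.65·0.1500 + 0.55·0.1000 + 0.2·0.7500; P(line X) ≈ 0.3223, P(line Y) ≈ 0.1818, P(line Z) ≈ 0.4959
After 'pass': normaliser = 0.65·0.3223 + 0.55·0.1818 + 0.2·0.4959; P(line X) ≈ 0.5126, P(line Y) ≈ 0.2447, P(line Z) ≈ 0.2427
After 'pass': normaliser = 0.65·0.5126 + 0.55·0.2447 + 0.2·0.2427; P(line X) ≈ 0.6454, P(line Y) ≈ 0.2606, P(line Z) ≈ 0.0940

0.2606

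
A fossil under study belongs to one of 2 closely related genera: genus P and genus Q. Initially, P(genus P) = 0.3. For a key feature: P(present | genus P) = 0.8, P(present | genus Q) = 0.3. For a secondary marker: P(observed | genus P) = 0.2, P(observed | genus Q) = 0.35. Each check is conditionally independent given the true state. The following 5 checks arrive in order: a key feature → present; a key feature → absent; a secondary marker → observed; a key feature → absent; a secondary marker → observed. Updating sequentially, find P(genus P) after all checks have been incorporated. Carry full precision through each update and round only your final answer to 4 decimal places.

After a key feature='present': P(genus P) = 0.8·0.3000 / (0.8·0.3000 + 0.3·0.7000) ≈ 0.5333
After a key feature='absent': P(genus P) = 0.2·0.5333 / (0.2·0.5333 + 0.7·0.4667) ≈ 0.2462
After a secondary marker='observed': P(genus P) = 0.2·0.2462 / (0.2·0.2462 + 0.35·0.7538) ≈ 0.1572
After a key feature='absent': P(genus P) = 0.2·0.1572 / (0.2·0.1572 + 0.7·0.8428) ≈ 0.0506
After a secondary marker='observed': P(genus P) = 0.2·0.0506 / (0.2·0.0506 + 0.35·0.9494) ≈ 0.0296

0.0296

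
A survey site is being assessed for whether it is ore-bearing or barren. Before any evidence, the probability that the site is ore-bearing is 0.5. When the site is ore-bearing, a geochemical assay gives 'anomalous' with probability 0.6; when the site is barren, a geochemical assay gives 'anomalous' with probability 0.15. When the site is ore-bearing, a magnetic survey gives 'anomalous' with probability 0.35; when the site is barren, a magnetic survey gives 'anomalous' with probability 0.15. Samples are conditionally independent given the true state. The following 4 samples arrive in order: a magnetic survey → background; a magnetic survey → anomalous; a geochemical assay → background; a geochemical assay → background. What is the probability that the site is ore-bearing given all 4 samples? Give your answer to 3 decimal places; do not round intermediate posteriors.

0.283

Each posterior becomes the prior for the next update.
After a magnetic survey='background': P(ore) = 0.65·0.5000 / (0.65·0.5000 + 0.85·0.5000) ≈ 0.4333
After a magnetic survey='anomalous': P(ore) = 0.35·0.4333 / (0.35·0.4333 + 0.15·0.5667) ≈ 0.6408
After a geochemical assay='background': P(ore) = 0.4·0.6408 / (0.4·0.6408 + 0.85·0.3592) ≈ 0.4564
After a geochemical assay='background': P(ore) = 0.4·0.4564 / (0.4·0.4564 + 0.85·0.5436) ≈ 0.2832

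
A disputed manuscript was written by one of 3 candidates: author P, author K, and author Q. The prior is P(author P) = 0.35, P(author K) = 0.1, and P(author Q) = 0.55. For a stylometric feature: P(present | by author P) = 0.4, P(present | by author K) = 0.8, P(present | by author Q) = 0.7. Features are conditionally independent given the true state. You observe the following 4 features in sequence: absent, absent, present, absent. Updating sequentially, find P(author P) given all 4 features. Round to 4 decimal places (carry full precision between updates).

0.7326

After 'absent': normaliser = 0.6·0.3500 + 0.2·0.1000 + 0.3·0.5500; P(author P) ≈ 0.5316, P(author K) ≈ 0.0506, P(author Q) ≈ 0.4177
After 'absent': normaliser = 0.6·0.5316 + 0.2·0.0506 + 0.3·0.4177; P(author P) ≈ 0.7019, P(author K) ≈ 0.0223, P(author Q) ≈ 0.2758
After 'present': normaliser = 0.4·0.7019 + 0.8·0.0223 + 0.7·0.2758; P(author P) ≈ 0.5711, P(author K) ≈ 0.0363, P(author Q) ≈ 0.3926
After 'absent': normaliser = 0.6·0.5711 + 0.2·0.0363 + 0.3·0.3926; P(author P) ≈ 0.7326, P(author K) ≈ 0.0155, P(author Q) ≈ 0.2518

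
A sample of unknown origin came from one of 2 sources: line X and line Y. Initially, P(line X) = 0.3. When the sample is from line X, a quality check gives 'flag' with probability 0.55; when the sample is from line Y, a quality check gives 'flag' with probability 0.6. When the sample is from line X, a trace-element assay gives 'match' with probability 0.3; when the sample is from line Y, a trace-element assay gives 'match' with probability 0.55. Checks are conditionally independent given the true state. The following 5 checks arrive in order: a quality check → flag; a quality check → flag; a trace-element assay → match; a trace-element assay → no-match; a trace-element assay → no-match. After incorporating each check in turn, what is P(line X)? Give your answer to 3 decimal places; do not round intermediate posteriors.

0.322

After a quality check='flag': P(line X) = 0.55·0.3000 / (0.55·0.3000 + 0.6·0.7000) ≈ 0.2821
After a quality check='flag': P(line X) = 0.55·0.2821 / (0.55·0.2821 + 0.6·0.7179) ≈ 0.2648
After a trace-element assay='match': P(line X) = 0.3·0.2648 / (0.3·0.2648 + 0.55·0.7352) ≈ 0.1642
After a trace-element assay='no-match': P(line X) = 0.7·0.1642 / (0.7·0.1642 + 0.45·0.8358) ≈ 0.2340
After a trace-element assay='no-match': P(line X) = 0.7·0.2340 / (0.7·0.2340 + 0.45·0.7660) ≈ 0.3222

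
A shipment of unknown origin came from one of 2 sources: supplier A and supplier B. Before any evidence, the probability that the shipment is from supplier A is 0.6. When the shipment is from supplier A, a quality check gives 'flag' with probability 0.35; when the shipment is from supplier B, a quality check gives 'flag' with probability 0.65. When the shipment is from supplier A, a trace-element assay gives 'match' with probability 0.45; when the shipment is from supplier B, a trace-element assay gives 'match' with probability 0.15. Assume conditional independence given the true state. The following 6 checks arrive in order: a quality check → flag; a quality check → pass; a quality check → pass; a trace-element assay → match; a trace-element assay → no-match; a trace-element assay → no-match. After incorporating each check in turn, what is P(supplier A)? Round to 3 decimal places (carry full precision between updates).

0.778

After a quality check='flag': P(supplier A) = 0.35·0.6000 / (0.35·0.6000 + 0.65·0.4000) ≈ 0.4468
After a quality check='pass': P(supplier A) = 0.65·0.4468 / (0.65·0.4468 + 0.35·0.5532) ≈ 0.6000
After a quality check='pass': P(supplier A) = 0.65·0.6000 / (0.65·0.6000 + 0.35·0.4000) ≈ 0.7358
After a trace-element assay='match': P(supplier A) = 0.45·0.7358 / (0.45·0.7358 + 0.15·0.2642) ≈ 0.8931
After a trace-element assay='no-match': P(supplier A) = 0.55·0.8931 / (0.55·0.8931 + 0.85·0.1069) ≈ 0.8439
After a trace-element assay='no-match': P(supplier A) = 0.55·0.8439 / (0.55·0.8439 + 0.85·0.1561) ≈ 0.7777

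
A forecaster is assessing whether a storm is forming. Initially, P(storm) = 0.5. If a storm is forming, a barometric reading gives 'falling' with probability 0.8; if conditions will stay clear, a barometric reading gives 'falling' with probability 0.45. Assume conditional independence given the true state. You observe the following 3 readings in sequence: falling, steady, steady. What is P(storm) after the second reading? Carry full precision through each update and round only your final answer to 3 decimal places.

After 'falling': P(storm) = 0.8·0.5000 / (0.8·0.5000 + 0.45·0.5000) ≈ 0.6400
After 'steady': P(storm) = 0.2·0.6400 / (0.2·0.6400 + 0.55·0.3600) ≈ 0.3926

0.393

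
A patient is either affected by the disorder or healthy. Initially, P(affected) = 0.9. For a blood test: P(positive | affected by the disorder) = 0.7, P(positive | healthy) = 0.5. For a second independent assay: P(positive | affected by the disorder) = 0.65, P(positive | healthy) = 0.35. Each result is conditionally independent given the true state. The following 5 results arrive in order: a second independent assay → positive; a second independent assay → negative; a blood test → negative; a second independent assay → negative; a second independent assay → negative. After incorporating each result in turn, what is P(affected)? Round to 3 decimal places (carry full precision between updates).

Each posterior becomes the prior for the next update.
After a second independent assay='positive': P(affected) = 0.65·0.9000 / (0.65·0.9000 + 0.35·0.1000) ≈ 0.9435
After a second independent assay='negative': P(affected) = 0.35·0.9435 / (0.35·0.9435 + 0.65·0.0565) ≈ 0.9000
After a blood test='negative': P(affected) = 0.3·0.9000 / (0.3·0.9000 + 0.5·0.1000) ≈ 0.8438
After a second independent assay='negative': P(affected) = 0.35·0.8438 / (0.35·0.8438 + 0.65·0.1562) ≈ 0.7441
After a second independent assay='negative': P(affected) = 0.35·0.7441 / (0.35·0.7441 + 0.65·0.2559) ≈ 0.6102

0.610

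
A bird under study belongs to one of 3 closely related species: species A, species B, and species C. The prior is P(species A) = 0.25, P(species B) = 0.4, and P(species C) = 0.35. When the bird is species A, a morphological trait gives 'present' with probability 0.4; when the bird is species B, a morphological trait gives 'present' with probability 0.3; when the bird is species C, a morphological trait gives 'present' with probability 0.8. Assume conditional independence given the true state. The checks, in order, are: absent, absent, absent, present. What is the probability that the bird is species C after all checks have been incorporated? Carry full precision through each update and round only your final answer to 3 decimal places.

0.034

Each posterior becomes the prior for the next update.
After 'absent': normaliser = 0.6·0.2500 + 0.7·0.4000 + 0.2·0.3500; P(species A) ≈ 0.3000, P(species B) ≈ 0.5600, P(species C) ≈ 0.1400
After 'absent': normaliser = 0.6·0.3000 + 0.7·0.5600 + 0.2·0.1400; P(species A) ≈ 0.3000, P(species B) ≈ 0.6533, P(species C) ≈ 0.0467
After 'absent': normaliser = 0.6·0.3000 + 0.7·0.6533 + 0.2·0.0467; P(species A) ≈ 0.2784, P(species B) ≈ 0.7072, P(species C) ≈ 0.0144
After 'present': normaliser = 0.4·0.2784 + 0.3·0.7072 + 0.8·0.0144; P(species A) ≈ 0.3323, P(species B) ≈ 0.6332, P(species C) ≈ 0.0345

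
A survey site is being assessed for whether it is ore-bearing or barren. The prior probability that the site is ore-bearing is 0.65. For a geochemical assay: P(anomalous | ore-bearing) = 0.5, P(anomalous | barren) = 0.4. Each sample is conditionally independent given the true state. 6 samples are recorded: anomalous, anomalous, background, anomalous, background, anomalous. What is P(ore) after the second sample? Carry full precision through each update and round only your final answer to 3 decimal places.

After 'anomalous': P(ore) = 0.5·0.6500 / (0.5·0.6500 + 0.4·0.3500) ≈ 0.6989
After 'anomalous': P(ore) = 0.5·0.6989 / (0.5·0.6989 + 0.4·0.3011) ≈ 0.7437

0.744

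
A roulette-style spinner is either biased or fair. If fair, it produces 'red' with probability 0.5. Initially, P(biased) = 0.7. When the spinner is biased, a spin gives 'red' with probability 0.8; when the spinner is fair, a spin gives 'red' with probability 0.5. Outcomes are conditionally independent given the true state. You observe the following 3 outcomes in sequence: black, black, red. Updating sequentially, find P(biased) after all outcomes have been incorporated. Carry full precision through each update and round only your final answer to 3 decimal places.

0.374

After 'black': P(biased) = 0.2·0.7000 / (0.2·0.7000 + 0.5·0.3000) ≈ 0.4828
After 'black': P(biased) = 0.2·0.4828 / (0.2·0.4828 + 0.5·0.5172) ≈ 0.2718
After 'red': P(biased) = 0.8·0.2718 / (0.8·0.2718 + 0.5·0.7282) ≈ 0.3740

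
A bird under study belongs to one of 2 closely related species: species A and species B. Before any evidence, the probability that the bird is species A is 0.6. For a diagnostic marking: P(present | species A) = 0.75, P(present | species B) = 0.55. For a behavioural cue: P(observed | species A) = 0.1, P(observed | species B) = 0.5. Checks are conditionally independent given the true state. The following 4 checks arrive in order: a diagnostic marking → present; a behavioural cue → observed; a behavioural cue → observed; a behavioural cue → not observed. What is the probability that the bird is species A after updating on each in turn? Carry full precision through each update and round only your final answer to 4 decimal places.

After a diagnostic marking='present': P(species A) = 0.75·0.6000 / (0.75·0.6000 + 0.55·0.4000) ≈ 0.6716
After a behavioural cue='observed': P(species A) = 0.1·0.6716 / (0.1·0.6716 + 0.5·0.3284) ≈ 0.2903
After a behavioural cue='observed': P(species A) = 0.1·0.2903 / (0.1·0.2903 + 0.5·0.7097) ≈ 0.0756
After a behavioural cue='not observed': P(species A) = 0.9·0.0756 / (0.9·0.0756 + 0.5·0.9244) ≈ 0.1284

0.1284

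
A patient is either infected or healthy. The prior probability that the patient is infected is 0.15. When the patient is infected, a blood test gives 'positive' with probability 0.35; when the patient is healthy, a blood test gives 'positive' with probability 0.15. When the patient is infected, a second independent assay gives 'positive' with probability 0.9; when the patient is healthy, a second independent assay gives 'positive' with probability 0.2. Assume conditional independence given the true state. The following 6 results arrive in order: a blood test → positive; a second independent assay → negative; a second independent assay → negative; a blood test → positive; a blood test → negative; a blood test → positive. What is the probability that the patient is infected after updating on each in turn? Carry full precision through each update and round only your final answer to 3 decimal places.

Apply Bayes' rule sequentially, carrying P(infected) forward.
After a blood test='positive': P(infected) = 0.35·0.1500 / (0.35·0.1500 + 0.15·0.8500) ≈ 0.2917
After a second independent assay='negative': P(infected) = 0.1·0.2917 / (0.1·0.2917 + 0.8·0.7083) ≈ 0.0490
After a second independent assay='negative': P(infected) = 0.1·0.0490 / (0.1·0.0490 + 0.8·0.9510) ≈ 0.0064
After a blood test='positive': P(infected) = 0.35·0.0064 / (0.35·0.0064 + 0.15·0.9936) ≈ 0.0148
After a blood test='negative': P(infected) = 0.65·0.0148 / (0.65·0.0148 + 0.85·0.9852) ≈ 0.0113
After a blood test='positive': P(infected) = 0.35·0.0113 / (0.35·0.0113 + 0.15·0.9887) ≈ 0.0261

0.026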